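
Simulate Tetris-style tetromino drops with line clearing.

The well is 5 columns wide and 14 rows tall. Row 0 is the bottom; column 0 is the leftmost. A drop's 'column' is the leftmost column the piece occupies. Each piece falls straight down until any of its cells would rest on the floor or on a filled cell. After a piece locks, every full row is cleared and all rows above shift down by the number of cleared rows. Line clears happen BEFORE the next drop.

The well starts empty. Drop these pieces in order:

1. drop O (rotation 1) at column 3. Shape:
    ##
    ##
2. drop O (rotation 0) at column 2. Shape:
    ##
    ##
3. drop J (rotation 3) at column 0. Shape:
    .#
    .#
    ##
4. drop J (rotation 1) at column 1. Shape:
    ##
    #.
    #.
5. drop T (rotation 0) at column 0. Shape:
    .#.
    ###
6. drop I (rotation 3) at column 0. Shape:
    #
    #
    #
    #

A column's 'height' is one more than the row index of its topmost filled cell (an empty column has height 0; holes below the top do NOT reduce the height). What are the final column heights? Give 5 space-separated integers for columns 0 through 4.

Answer: 11 8 7 4 2

Derivation:
Drop 1: O rot1 at col 3 lands with bottom-row=0; cleared 0 line(s) (total 0); column heights now [0 0 0 2 2], max=2
Drop 2: O rot0 at col 2 lands with bottom-row=2; cleared 0 line(s) (total 0); column heights now [0 0 4 4 2], max=4
Drop 3: J rot3 at col 0 lands with bottom-row=0; cleared 0 line(s) (total 0); column heights now [1 3 4 4 2], max=4
Drop 4: J rot1 at col 1 lands with bottom-row=3; cleared 0 line(s) (total 0); column heights now [1 6 6 4 2], max=6
Drop 5: T rot0 at col 0 lands with bottom-row=6; cleared 0 line(s) (total 0); column heights now [7 8 7 4 2], max=8
Drop 6: I rot3 at col 0 lands with bottom-row=7; cleared 0 line(s) (total 0); column heights now [11 8 7 4 2], max=11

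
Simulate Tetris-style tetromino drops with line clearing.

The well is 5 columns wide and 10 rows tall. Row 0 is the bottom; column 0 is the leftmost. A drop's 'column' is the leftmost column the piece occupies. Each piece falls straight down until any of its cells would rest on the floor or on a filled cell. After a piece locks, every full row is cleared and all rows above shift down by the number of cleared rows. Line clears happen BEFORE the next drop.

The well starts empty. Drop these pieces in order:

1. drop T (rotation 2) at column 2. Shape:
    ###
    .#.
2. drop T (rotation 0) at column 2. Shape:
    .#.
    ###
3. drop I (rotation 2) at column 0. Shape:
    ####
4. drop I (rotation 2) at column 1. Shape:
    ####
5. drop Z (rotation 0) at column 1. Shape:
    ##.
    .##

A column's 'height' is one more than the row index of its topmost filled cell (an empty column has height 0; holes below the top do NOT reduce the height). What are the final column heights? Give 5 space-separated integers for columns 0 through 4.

Answer: 5 8 8 7 6

Derivation:
Drop 1: T rot2 at col 2 lands with bottom-row=0; cleared 0 line(s) (total 0); column heights now [0 0 2 2 2], max=2
Drop 2: T rot0 at col 2 lands with bottom-row=2; cleared 0 line(s) (total 0); column heights now [0 0 3 4 3], max=4
Drop 3: I rot2 at col 0 lands with bottom-row=4; cleared 0 line(s) (total 0); column heights now [5 5 5 5 3], max=5
Drop 4: I rot2 at col 1 lands with bottom-row=5; cleared 0 line(s) (total 0); column heights now [5 6 6 6 6], max=6
Drop 5: Z rot0 at col 1 lands with bottom-row=6; cleared 0 line(s) (total 0); column heights now [5 8 8 7 6], max=8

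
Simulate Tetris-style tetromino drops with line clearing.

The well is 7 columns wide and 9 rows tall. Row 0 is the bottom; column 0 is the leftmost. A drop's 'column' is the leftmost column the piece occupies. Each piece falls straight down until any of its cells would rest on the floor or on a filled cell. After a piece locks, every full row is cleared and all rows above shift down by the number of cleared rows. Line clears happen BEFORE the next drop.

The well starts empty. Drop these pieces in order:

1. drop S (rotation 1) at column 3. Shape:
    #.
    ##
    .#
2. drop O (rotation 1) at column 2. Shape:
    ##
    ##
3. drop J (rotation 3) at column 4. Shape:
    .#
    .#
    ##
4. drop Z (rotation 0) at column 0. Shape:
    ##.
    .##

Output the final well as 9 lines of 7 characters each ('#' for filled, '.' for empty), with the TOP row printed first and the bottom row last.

Answer: .......
.......
##.....
.##....
..##.#.
..##.#.
...###.
...##..
....#..

Derivation:
Drop 1: S rot1 at col 3 lands with bottom-row=0; cleared 0 line(s) (total 0); column heights now [0 0 0 3 2 0 0], max=3
Drop 2: O rot1 at col 2 lands with bottom-row=3; cleared 0 line(s) (total 0); column heights now [0 0 5 5 2 0 0], max=5
Drop 3: J rot3 at col 4 lands with bottom-row=2; cleared 0 line(s) (total 0); column heights now [0 0 5 5 3 5 0], max=5
Drop 4: Z rot0 at col 0 lands with bottom-row=5; cleared 0 line(s) (total 0); column heights now [7 7 6 5 3 5 0], max=7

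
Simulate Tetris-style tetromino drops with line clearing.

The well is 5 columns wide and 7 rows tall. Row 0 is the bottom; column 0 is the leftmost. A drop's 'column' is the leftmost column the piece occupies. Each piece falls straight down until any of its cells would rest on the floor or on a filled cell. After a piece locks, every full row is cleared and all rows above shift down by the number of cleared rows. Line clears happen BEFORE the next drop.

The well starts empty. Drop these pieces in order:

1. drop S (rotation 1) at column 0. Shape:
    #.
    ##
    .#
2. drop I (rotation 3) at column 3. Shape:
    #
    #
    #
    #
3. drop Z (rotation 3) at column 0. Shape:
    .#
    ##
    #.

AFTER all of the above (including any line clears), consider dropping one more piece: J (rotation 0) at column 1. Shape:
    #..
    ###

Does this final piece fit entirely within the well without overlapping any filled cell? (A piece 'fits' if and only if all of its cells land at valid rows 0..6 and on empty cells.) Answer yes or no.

Drop 1: S rot1 at col 0 lands with bottom-row=0; cleared 0 line(s) (total 0); column heights now [3 2 0 0 0], max=3
Drop 2: I rot3 at col 3 lands with bottom-row=0; cleared 0 line(s) (total 0); column heights now [3 2 0 4 0], max=4
Drop 3: Z rot3 at col 0 lands with bottom-row=3; cleared 0 line(s) (total 0); column heights now [5 6 0 4 0], max=6
Test piece J rot0 at col 1 (width 3): heights before test = [5 6 0 4 0]; fits = False

Answer: no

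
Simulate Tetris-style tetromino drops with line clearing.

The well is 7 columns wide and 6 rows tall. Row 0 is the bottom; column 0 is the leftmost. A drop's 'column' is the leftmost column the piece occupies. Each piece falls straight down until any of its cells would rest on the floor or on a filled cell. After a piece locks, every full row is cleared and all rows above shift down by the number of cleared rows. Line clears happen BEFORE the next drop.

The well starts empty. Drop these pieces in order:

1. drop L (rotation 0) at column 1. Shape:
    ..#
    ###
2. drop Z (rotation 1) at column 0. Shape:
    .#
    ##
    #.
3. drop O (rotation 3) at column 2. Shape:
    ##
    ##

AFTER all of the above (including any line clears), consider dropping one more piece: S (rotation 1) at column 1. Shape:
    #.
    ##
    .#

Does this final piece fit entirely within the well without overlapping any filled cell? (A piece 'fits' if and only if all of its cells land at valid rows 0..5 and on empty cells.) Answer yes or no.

Answer: no

Derivation:
Drop 1: L rot0 at col 1 lands with bottom-row=0; cleared 0 line(s) (total 0); column heights now [0 1 1 2 0 0 0], max=2
Drop 2: Z rot1 at col 0 lands with bottom-row=0; cleared 0 line(s) (total 0); column heights now [2 3 1 2 0 0 0], max=3
Drop 3: O rot3 at col 2 lands with bottom-row=2; cleared 0 line(s) (total 0); column heights now [2 3 4 4 0 0 0], max=4
Test piece S rot1 at col 1 (width 2): heights before test = [2 3 4 4 0 0 0]; fits = False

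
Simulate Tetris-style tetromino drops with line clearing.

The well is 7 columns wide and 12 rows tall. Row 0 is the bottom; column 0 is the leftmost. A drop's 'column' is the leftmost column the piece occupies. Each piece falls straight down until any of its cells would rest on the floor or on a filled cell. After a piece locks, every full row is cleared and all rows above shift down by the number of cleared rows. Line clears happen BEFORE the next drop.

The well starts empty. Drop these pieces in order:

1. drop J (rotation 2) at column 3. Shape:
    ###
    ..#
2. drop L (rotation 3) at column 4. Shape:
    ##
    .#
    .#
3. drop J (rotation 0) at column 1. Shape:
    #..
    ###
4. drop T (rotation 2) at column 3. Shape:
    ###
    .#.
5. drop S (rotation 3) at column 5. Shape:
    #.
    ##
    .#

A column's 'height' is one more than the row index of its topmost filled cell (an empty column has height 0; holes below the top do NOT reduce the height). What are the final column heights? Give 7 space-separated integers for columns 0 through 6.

Drop 1: J rot2 at col 3 lands with bottom-row=0; cleared 0 line(s) (total 0); column heights now [0 0 0 2 2 2 0], max=2
Drop 2: L rot3 at col 4 lands with bottom-row=2; cleared 0 line(s) (total 0); column heights now [0 0 0 2 5 5 0], max=5
Drop 3: J rot0 at col 1 lands with bottom-row=2; cleared 0 line(s) (total 0); column heights now [0 4 3 3 5 5 0], max=5
Drop 4: T rot2 at col 3 lands with bottom-row=5; cleared 0 line(s) (total 0); column heights now [0 4 3 7 7 7 0], max=7
Drop 5: S rot3 at col 5 lands with bottom-row=6; cleared 0 line(s) (total 0); column heights now [0 4 3 7 7 9 8], max=9

Answer: 0 4 3 7 7 9 8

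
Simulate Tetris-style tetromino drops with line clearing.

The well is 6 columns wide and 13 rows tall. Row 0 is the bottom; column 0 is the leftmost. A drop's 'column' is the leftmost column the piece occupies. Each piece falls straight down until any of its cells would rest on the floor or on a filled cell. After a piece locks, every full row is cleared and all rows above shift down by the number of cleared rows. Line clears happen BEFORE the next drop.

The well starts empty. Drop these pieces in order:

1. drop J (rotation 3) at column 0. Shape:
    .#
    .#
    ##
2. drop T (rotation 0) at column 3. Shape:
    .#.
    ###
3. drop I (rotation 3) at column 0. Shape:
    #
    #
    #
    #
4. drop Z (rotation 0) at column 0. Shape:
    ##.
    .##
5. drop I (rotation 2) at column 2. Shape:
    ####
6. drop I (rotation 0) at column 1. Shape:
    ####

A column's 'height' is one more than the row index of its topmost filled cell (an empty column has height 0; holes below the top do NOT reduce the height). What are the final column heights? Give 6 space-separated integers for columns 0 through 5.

Drop 1: J rot3 at col 0 lands with bottom-row=0; cleared 0 line(s) (total 0); column heights now [1 3 0 0 0 0], max=3
Drop 2: T rot0 at col 3 lands with bottom-row=0; cleared 0 line(s) (total 0); column heights now [1 3 0 1 2 1], max=3
Drop 3: I rot3 at col 0 lands with bottom-row=1; cleared 0 line(s) (total 0); column heights now [5 3 0 1 2 1], max=5
Drop 4: Z rot0 at col 0 lands with bottom-row=4; cleared 0 line(s) (total 0); column heights now [6 6 5 1 2 1], max=6
Drop 5: I rot2 at col 2 lands with bottom-row=5; cleared 1 line(s) (total 1); column heights now [5 5 5 1 2 1], max=5
Drop 6: I rot0 at col 1 lands with bottom-row=5; cleared 0 line(s) (total 1); column heights now [5 6 6 6 6 1], max=6

Answer: 5 6 6 6 6 1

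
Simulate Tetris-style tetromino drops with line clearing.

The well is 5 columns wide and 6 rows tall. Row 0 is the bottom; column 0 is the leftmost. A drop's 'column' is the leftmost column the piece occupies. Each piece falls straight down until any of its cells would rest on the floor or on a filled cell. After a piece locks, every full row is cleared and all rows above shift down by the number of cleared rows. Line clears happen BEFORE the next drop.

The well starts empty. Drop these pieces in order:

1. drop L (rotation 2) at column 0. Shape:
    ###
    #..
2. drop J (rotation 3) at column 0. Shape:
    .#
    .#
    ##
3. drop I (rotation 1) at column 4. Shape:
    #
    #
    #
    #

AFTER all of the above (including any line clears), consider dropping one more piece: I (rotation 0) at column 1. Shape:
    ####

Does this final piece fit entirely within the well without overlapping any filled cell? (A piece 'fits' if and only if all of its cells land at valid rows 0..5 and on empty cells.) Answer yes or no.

Answer: yes

Derivation:
Drop 1: L rot2 at col 0 lands with bottom-row=0; cleared 0 line(s) (total 0); column heights now [2 2 2 0 0], max=2
Drop 2: J rot3 at col 0 lands with bottom-row=2; cleared 0 line(s) (total 0); column heights now [3 5 2 0 0], max=5
Drop 3: I rot1 at col 4 lands with bottom-row=0; cleared 0 line(s) (total 0); column heights now [3 5 2 0 4], max=5
Test piece I rot0 at col 1 (width 4): heights before test = [3 5 2 0 4]; fits = True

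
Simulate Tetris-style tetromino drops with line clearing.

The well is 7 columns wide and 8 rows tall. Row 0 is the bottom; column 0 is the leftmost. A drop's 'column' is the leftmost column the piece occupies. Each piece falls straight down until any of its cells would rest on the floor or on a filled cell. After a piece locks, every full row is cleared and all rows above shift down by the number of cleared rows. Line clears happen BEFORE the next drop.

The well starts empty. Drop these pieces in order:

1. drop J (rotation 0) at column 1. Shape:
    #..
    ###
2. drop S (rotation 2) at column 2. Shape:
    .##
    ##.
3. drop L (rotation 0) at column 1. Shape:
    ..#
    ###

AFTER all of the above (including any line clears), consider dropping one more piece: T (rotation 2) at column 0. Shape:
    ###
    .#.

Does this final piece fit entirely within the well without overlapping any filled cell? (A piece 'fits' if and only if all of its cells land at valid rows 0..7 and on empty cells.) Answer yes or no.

Answer: yes

Derivation:
Drop 1: J rot0 at col 1 lands with bottom-row=0; cleared 0 line(s) (total 0); column heights now [0 2 1 1 0 0 0], max=2
Drop 2: S rot2 at col 2 lands with bottom-row=1; cleared 0 line(s) (total 0); column heights now [0 2 2 3 3 0 0], max=3
Drop 3: L rot0 at col 1 lands with bottom-row=3; cleared 0 line(s) (total 0); column heights now [0 4 4 5 3 0 0], max=5
Test piece T rot2 at col 0 (width 3): heights before test = [0 4 4 5 3 0 0]; fits = True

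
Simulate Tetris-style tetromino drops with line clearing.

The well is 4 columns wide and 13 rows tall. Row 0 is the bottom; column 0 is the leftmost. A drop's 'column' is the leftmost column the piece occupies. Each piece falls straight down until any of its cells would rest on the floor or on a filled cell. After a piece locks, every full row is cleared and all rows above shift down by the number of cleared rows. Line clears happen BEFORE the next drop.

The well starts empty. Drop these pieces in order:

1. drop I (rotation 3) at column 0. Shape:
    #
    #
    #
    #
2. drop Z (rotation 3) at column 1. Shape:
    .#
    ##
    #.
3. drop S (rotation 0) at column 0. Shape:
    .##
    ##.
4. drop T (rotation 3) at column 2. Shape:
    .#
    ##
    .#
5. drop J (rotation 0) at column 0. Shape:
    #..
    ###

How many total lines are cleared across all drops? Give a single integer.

Drop 1: I rot3 at col 0 lands with bottom-row=0; cleared 0 line(s) (total 0); column heights now [4 0 0 0], max=4
Drop 2: Z rot3 at col 1 lands with bottom-row=0; cleared 0 line(s) (total 0); column heights now [4 2 3 0], max=4
Drop 3: S rot0 at col 0 lands with bottom-row=4; cleared 0 line(s) (total 0); column heights now [5 6 6 0], max=6
Drop 4: T rot3 at col 2 lands with bottom-row=5; cleared 0 line(s) (total 0); column heights now [5 6 7 8], max=8
Drop 5: J rot0 at col 0 lands with bottom-row=7; cleared 1 line(s) (total 1); column heights now [8 6 7 7], max=8

Answer: 1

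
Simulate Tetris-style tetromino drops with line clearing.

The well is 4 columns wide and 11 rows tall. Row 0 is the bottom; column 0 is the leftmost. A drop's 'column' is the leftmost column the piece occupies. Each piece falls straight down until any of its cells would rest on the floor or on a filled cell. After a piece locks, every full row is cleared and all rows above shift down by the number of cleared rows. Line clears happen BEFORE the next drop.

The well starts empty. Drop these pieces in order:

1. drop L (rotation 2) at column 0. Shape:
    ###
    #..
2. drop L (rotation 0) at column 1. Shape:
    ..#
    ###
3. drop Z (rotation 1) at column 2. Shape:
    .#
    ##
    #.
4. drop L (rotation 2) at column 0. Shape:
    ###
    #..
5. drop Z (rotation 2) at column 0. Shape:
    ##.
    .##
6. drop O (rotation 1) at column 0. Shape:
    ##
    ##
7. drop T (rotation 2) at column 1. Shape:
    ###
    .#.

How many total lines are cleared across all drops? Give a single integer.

Drop 1: L rot2 at col 0 lands with bottom-row=0; cleared 0 line(s) (total 0); column heights now [2 2 2 0], max=2
Drop 2: L rot0 at col 1 lands with bottom-row=2; cleared 0 line(s) (total 0); column heights now [2 3 3 4], max=4
Drop 3: Z rot1 at col 2 lands with bottom-row=3; cleared 0 line(s) (total 0); column heights now [2 3 5 6], max=6
Drop 4: L rot2 at col 0 lands with bottom-row=4; cleared 1 line(s) (total 1); column heights now [5 3 5 5], max=5
Drop 5: Z rot2 at col 0 lands with bottom-row=5; cleared 0 line(s) (total 1); column heights now [7 7 6 5], max=7
Drop 6: O rot1 at col 0 lands with bottom-row=7; cleared 0 line(s) (total 1); column heights now [9 9 6 5], max=9
Drop 7: T rot2 at col 1 lands with bottom-row=8; cleared 0 line(s) (total 1); column heights now [9 10 10 10], max=10

Answer: 1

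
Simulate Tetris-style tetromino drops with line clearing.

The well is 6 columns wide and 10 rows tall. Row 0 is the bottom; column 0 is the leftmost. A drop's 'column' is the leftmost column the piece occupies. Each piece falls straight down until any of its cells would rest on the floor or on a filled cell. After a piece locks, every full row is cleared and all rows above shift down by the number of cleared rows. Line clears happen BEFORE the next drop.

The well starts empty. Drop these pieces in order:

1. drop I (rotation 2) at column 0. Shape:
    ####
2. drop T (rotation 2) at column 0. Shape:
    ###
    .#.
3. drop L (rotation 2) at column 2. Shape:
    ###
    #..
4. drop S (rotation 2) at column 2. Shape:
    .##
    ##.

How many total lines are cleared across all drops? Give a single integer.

Drop 1: I rot2 at col 0 lands with bottom-row=0; cleared 0 line(s) (total 0); column heights now [1 1 1 1 0 0], max=1
Drop 2: T rot2 at col 0 lands with bottom-row=1; cleared 0 line(s) (total 0); column heights now [3 3 3 1 0 0], max=3
Drop 3: L rot2 at col 2 lands with bottom-row=3; cleared 0 line(s) (total 0); column heights now [3 3 5 5 5 0], max=5
Drop 4: S rot2 at col 2 lands with bottom-row=5; cleared 0 line(s) (total 0); column heights now [3 3 6 7 7 0], max=7

Answer: 0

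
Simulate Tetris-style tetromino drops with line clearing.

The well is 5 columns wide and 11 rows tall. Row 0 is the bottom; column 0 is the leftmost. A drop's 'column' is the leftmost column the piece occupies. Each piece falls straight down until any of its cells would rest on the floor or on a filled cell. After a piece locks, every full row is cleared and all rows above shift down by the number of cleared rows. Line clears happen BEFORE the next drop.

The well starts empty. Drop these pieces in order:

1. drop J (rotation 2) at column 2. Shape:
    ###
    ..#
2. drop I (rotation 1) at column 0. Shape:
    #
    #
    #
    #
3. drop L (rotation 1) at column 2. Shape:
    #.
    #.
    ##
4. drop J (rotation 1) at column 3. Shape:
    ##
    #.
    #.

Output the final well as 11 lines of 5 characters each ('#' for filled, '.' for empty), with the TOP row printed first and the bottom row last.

Answer: .....
.....
.....
.....
.....
...##
..##.
#.##.
#.##.
#.###
#...#

Derivation:
Drop 1: J rot2 at col 2 lands with bottom-row=0; cleared 0 line(s) (total 0); column heights now [0 0 2 2 2], max=2
Drop 2: I rot1 at col 0 lands with bottom-row=0; cleared 0 line(s) (total 0); column heights now [4 0 2 2 2], max=4
Drop 3: L rot1 at col 2 lands with bottom-row=2; cleared 0 line(s) (total 0); column heights now [4 0 5 3 2], max=5
Drop 4: J rot1 at col 3 lands with bottom-row=3; cleared 0 line(s) (total 0); column heights now [4 0 5 6 6], max=6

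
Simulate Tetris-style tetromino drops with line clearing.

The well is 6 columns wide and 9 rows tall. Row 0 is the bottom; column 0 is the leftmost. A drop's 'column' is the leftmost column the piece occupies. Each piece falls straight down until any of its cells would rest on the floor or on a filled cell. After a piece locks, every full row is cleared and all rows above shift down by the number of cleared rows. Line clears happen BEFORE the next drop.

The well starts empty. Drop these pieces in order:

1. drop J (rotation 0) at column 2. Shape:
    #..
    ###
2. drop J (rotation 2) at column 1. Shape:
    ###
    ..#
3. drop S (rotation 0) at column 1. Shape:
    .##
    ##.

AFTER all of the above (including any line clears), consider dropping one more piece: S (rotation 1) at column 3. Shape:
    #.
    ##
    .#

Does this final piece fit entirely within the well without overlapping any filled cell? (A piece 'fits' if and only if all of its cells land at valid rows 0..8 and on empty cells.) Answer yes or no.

Answer: yes

Derivation:
Drop 1: J rot0 at col 2 lands with bottom-row=0; cleared 0 line(s) (total 0); column heights now [0 0 2 1 1 0], max=2
Drop 2: J rot2 at col 1 lands with bottom-row=1; cleared 0 line(s) (total 0); column heights now [0 3 3 3 1 0], max=3
Drop 3: S rot0 at col 1 lands with bottom-row=3; cleared 0 line(s) (total 0); column heights now [0 4 5 5 1 0], max=5
Test piece S rot1 at col 3 (width 2): heights before test = [0 4 5 5 1 0]; fits = True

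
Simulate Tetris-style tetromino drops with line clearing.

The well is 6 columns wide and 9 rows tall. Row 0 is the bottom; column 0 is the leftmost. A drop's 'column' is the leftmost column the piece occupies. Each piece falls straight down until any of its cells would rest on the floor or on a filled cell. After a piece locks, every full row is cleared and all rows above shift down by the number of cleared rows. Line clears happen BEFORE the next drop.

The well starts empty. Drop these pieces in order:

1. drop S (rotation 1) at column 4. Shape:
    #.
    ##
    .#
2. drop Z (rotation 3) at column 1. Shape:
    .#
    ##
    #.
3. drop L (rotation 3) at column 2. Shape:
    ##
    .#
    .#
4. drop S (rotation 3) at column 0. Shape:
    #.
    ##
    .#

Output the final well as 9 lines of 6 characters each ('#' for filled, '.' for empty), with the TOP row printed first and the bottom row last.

Drop 1: S rot1 at col 4 lands with bottom-row=0; cleared 0 line(s) (total 0); column heights now [0 0 0 0 3 2], max=3
Drop 2: Z rot3 at col 1 lands with bottom-row=0; cleared 0 line(s) (total 0); column heights now [0 2 3 0 3 2], max=3
Drop 3: L rot3 at col 2 lands with bottom-row=1; cleared 0 line(s) (total 0); column heights now [0 2 4 4 3 2], max=4
Drop 4: S rot3 at col 0 lands with bottom-row=2; cleared 0 line(s) (total 0); column heights now [5 4 4 4 3 2], max=5

Answer: ......
......
......
......
#.....
####..
.####.
.#####
.#...#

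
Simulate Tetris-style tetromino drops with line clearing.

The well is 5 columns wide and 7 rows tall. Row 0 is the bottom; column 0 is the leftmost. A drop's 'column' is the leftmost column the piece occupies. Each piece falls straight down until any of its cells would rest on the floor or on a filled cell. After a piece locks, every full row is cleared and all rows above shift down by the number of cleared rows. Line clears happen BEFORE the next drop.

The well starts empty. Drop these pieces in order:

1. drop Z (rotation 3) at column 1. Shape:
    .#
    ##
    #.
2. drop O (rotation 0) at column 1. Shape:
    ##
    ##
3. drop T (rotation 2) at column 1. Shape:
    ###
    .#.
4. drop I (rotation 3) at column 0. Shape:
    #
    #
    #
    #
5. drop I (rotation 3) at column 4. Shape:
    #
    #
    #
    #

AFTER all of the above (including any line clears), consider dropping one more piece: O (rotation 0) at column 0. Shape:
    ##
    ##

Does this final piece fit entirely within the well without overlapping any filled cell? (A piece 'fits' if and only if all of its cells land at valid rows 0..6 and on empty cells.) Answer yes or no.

Answer: no

Derivation:
Drop 1: Z rot3 at col 1 lands with bottom-row=0; cleared 0 line(s) (total 0); column heights now [0 2 3 0 0], max=3
Drop 2: O rot0 at col 1 lands with bottom-row=3; cleared 0 line(s) (total 0); column heights now [0 5 5 0 0], max=5
Drop 3: T rot2 at col 1 lands with bottom-row=5; cleared 0 line(s) (total 0); column heights now [0 7 7 7 0], max=7
Drop 4: I rot3 at col 0 lands with bottom-row=0; cleared 0 line(s) (total 0); column heights now [4 7 7 7 0], max=7
Drop 5: I rot3 at col 4 lands with bottom-row=0; cleared 0 line(s) (total 0); column heights now [4 7 7 7 4], max=7
Test piece O rot0 at col 0 (width 2): heights before test = [4 7 7 7 4]; fits = False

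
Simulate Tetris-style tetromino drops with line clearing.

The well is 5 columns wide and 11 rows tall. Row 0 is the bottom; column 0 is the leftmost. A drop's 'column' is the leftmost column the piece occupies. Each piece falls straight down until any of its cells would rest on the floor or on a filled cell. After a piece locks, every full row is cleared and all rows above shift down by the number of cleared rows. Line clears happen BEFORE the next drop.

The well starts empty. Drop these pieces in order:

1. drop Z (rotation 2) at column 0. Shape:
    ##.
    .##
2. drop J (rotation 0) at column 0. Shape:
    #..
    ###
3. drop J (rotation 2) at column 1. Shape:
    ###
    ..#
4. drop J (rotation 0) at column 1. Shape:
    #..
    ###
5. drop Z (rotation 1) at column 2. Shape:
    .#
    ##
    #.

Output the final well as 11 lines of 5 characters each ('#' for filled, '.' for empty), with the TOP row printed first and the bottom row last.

Answer: .....
.....
.....
...#.
..##.
.##..
.###.
####.
####.
##...
.##..

Derivation:
Drop 1: Z rot2 at col 0 lands with bottom-row=0; cleared 0 line(s) (total 0); column heights now [2 2 1 0 0], max=2
Drop 2: J rot0 at col 0 lands with bottom-row=2; cleared 0 line(s) (total 0); column heights now [4 3 3 0 0], max=4
Drop 3: J rot2 at col 1 lands with bottom-row=2; cleared 0 line(s) (total 0); column heights now [4 4 4 4 0], max=4
Drop 4: J rot0 at col 1 lands with bottom-row=4; cleared 0 line(s) (total 0); column heights now [4 6 5 5 0], max=6
Drop 5: Z rot1 at col 2 lands with bottom-row=5; cleared 0 line(s) (total 0); column heights now [4 6 7 8 0], max=8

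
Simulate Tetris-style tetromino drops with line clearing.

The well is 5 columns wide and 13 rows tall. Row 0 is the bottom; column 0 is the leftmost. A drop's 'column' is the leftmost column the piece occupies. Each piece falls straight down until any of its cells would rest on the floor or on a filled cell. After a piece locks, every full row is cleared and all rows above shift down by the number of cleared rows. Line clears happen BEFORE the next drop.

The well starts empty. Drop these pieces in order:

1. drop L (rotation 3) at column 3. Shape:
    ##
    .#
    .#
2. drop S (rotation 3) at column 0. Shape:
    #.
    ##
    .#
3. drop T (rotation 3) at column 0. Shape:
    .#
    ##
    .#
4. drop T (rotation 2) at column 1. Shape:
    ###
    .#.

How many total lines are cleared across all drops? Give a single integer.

Answer: 0

Derivation:
Drop 1: L rot3 at col 3 lands with bottom-row=0; cleared 0 line(s) (total 0); column heights now [0 0 0 3 3], max=3
Drop 2: S rot3 at col 0 lands with bottom-row=0; cleared 0 line(s) (total 0); column heights now [3 2 0 3 3], max=3
Drop 3: T rot3 at col 0 lands with bottom-row=2; cleared 0 line(s) (total 0); column heights now [4 5 0 3 3], max=5
Drop 4: T rot2 at col 1 lands with bottom-row=4; cleared 0 line(s) (total 0); column heights now [4 6 6 6 3], max=6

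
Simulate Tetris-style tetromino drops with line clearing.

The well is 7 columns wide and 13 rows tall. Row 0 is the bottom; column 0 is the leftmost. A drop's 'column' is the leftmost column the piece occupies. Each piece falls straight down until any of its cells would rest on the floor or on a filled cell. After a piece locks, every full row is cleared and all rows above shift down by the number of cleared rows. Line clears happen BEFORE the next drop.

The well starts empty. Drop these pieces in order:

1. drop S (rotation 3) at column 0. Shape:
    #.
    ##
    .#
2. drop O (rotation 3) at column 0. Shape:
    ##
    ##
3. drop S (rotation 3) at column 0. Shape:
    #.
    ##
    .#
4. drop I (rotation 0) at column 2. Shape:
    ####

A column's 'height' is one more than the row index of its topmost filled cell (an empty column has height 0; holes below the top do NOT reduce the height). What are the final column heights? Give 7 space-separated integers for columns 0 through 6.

Answer: 8 7 1 1 1 1 0

Derivation:
Drop 1: S rot3 at col 0 lands with bottom-row=0; cleared 0 line(s) (total 0); column heights now [3 2 0 0 0 0 0], max=3
Drop 2: O rot3 at col 0 lands with bottom-row=3; cleared 0 line(s) (total 0); column heights now [5 5 0 0 0 0 0], max=5
Drop 3: S rot3 at col 0 lands with bottom-row=5; cleared 0 line(s) (total 0); column heights now [8 7 0 0 0 0 0], max=8
Drop 4: I rot0 at col 2 lands with bottom-row=0; cleared 0 line(s) (total 0); column heights now [8 7 1 1 1 1 0], max=8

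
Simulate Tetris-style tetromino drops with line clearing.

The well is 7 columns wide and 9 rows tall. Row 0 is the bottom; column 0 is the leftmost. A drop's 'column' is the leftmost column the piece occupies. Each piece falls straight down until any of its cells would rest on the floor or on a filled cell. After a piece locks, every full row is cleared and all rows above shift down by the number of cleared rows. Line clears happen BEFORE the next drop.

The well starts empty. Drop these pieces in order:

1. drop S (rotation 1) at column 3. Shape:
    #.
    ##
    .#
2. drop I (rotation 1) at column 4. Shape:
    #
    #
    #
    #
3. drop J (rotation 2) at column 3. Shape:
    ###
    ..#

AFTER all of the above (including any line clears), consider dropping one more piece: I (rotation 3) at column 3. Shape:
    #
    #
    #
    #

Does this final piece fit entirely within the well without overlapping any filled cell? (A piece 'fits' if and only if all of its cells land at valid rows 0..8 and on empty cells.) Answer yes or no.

Answer: no

Derivation:
Drop 1: S rot1 at col 3 lands with bottom-row=0; cleared 0 line(s) (total 0); column heights now [0 0 0 3 2 0 0], max=3
Drop 2: I rot1 at col 4 lands with bottom-row=2; cleared 0 line(s) (total 0); column heights now [0 0 0 3 6 0 0], max=6
Drop 3: J rot2 at col 3 lands with bottom-row=5; cleared 0 line(s) (total 0); column heights now [0 0 0 7 7 7 0], max=7
Test piece I rot3 at col 3 (width 1): heights before test = [0 0 0 7 7 7 0]; fits = False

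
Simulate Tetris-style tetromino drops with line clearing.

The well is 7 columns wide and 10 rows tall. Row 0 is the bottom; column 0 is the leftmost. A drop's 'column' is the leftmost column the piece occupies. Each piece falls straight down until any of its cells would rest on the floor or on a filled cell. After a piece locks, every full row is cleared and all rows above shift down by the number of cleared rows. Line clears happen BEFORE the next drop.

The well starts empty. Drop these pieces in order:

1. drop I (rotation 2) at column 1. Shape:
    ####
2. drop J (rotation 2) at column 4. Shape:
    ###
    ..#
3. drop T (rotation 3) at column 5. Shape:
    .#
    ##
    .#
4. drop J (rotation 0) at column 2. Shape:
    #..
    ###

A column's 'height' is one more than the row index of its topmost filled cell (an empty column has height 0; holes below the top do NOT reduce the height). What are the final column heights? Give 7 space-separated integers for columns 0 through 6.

Drop 1: I rot2 at col 1 lands with bottom-row=0; cleared 0 line(s) (total 0); column heights now [0 1 1 1 1 0 0], max=1
Drop 2: J rot2 at col 4 lands with bottom-row=0; cleared 0 line(s) (total 0); column heights now [0 1 1 1 2 2 2], max=2
Drop 3: T rot3 at col 5 lands with bottom-row=2; cleared 0 line(s) (total 0); column heights now [0 1 1 1 2 4 5], max=5
Drop 4: J rot0 at col 2 lands with bottom-row=2; cleared 0 line(s) (total 0); column heights now [0 1 4 3 3 4 5], max=5

Answer: 0 1 4 3 3 4 5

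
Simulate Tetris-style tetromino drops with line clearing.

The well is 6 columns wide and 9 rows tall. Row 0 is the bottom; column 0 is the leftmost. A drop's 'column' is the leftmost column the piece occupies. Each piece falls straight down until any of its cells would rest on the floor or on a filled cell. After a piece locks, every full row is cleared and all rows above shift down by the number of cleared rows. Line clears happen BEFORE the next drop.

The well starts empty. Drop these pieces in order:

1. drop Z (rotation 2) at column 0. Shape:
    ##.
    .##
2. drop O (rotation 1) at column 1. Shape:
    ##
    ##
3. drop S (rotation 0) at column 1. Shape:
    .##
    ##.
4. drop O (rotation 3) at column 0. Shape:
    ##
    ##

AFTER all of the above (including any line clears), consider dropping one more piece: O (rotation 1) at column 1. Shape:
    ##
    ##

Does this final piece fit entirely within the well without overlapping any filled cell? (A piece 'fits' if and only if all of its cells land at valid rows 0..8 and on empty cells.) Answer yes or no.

Answer: yes

Derivation:
Drop 1: Z rot2 at col 0 lands with bottom-row=0; cleared 0 line(s) (total 0); column heights now [2 2 1 0 0 0], max=2
Drop 2: O rot1 at col 1 lands with bottom-row=2; cleared 0 line(s) (total 0); column heights now [2 4 4 0 0 0], max=4
Drop 3: S rot0 at col 1 lands with bottom-row=4; cleared 0 line(s) (total 0); column heights now [2 5 6 6 0 0], max=6
Drop 4: O rot3 at col 0 lands with bottom-row=5; cleared 0 line(s) (total 0); column heights now [7 7 6 6 0 0], max=7
Test piece O rot1 at col 1 (width 2): heights before test = [7 7 6 6 0 0]; fits = True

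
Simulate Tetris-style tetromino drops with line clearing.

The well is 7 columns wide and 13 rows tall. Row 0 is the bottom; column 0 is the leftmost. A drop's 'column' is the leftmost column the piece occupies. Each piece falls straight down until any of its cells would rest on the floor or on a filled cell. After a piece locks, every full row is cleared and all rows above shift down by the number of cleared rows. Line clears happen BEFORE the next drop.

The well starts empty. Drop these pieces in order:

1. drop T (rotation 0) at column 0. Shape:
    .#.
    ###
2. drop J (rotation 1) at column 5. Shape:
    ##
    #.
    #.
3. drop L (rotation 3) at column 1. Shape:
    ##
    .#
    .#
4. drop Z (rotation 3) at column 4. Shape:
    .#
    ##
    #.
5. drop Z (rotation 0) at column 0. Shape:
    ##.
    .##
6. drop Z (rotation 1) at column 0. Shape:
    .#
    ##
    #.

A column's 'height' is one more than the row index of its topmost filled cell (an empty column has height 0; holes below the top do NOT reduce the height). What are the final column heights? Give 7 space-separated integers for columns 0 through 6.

Drop 1: T rot0 at col 0 lands with bottom-row=0; cleared 0 line(s) (total 0); column heights now [1 2 1 0 0 0 0], max=2
Drop 2: J rot1 at col 5 lands with bottom-row=0; cleared 0 line(s) (total 0); column heights now [1 2 1 0 0 3 3], max=3
Drop 3: L rot3 at col 1 lands with bottom-row=1; cleared 0 line(s) (total 0); column heights now [1 4 4 0 0 3 3], max=4
Drop 4: Z rot3 at col 4 lands with bottom-row=2; cleared 0 line(s) (total 0); column heights now [1 4 4 0 4 5 3], max=5
Drop 5: Z rot0 at col 0 lands with bottom-row=4; cleared 0 line(s) (total 0); column heights now [6 6 5 0 4 5 3], max=6
Drop 6: Z rot1 at col 0 lands with bottom-row=6; cleared 0 line(s) (total 0); column heights now [8 9 5 0 4 5 3], max=9

Answer: 8 9 5 0 4 5 3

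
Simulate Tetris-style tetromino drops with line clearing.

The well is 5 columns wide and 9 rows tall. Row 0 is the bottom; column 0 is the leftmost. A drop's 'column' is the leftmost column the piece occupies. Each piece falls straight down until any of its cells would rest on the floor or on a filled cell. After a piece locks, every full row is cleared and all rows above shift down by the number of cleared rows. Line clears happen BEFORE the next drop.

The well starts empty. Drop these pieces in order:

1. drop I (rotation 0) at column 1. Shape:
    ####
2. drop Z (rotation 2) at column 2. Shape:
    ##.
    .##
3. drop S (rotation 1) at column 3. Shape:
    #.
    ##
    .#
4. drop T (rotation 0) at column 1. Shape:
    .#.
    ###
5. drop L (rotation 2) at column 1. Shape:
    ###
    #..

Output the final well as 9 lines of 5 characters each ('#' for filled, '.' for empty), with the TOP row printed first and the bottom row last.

Drop 1: I rot0 at col 1 lands with bottom-row=0; cleared 0 line(s) (total 0); column heights now [0 1 1 1 1], max=1
Drop 2: Z rot2 at col 2 lands with bottom-row=1; cleared 0 line(s) (total 0); column heights now [0 1 3 3 2], max=3
Drop 3: S rot1 at col 3 lands with bottom-row=2; cleared 0 line(s) (total 0); column heights now [0 1 3 5 4], max=5
Drop 4: T rot0 at col 1 lands with bottom-row=5; cleared 0 line(s) (total 0); column heights now [0 6 7 6 4], max=7
Drop 5: L rot2 at col 1 lands with bottom-row=6; cleared 0 line(s) (total 0); column heights now [0 8 8 8 4], max=8

Answer: .....
.###.
.##..
.###.
...#.
...##
..###
...##
.####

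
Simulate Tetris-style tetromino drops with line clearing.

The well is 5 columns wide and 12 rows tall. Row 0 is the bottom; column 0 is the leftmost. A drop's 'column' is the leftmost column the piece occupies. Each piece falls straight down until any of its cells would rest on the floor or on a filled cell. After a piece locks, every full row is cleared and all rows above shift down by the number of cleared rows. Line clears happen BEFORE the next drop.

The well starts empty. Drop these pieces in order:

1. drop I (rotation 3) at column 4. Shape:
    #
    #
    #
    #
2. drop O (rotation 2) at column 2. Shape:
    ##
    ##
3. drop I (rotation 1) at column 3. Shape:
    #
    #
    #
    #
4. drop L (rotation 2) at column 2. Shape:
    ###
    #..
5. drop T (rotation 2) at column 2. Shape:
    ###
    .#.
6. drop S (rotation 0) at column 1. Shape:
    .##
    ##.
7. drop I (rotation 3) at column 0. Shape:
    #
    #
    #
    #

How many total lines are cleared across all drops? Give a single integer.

Answer: 0

Derivation:
Drop 1: I rot3 at col 4 lands with bottom-row=0; cleared 0 line(s) (total 0); column heights now [0 0 0 0 4], max=4
Drop 2: O rot2 at col 2 lands with bottom-row=0; cleared 0 line(s) (total 0); column heights now [0 0 2 2 4], max=4
Drop 3: I rot1 at col 3 lands with bottom-row=2; cleared 0 line(s) (total 0); column heights now [0 0 2 6 4], max=6
Drop 4: L rot2 at col 2 lands with bottom-row=5; cleared 0 line(s) (total 0); column heights now [0 0 7 7 7], max=7
Drop 5: T rot2 at col 2 lands with bottom-row=7; cleared 0 line(s) (total 0); column heights now [0 0 9 9 9], max=9
Drop 6: S rot0 at col 1 lands with bottom-row=9; cleared 0 line(s) (total 0); column heights now [0 10 11 11 9], max=11
Drop 7: I rot3 at col 0 lands with bottom-row=0; cleared 0 line(s) (total 0); column heights now [4 10 11 11 9], max=11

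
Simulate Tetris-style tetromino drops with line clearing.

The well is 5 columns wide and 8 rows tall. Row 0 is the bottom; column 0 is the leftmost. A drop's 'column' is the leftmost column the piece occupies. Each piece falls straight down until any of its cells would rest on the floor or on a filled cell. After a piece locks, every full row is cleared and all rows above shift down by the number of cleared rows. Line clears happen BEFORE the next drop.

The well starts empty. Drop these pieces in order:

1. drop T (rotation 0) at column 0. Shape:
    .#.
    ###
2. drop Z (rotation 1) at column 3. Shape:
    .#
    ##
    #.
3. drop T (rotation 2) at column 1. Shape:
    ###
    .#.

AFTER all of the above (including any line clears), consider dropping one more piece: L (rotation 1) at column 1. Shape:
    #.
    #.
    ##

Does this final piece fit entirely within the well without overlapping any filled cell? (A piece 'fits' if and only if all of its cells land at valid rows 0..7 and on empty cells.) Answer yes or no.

Answer: yes

Derivation:
Drop 1: T rot0 at col 0 lands with bottom-row=0; cleared 0 line(s) (total 0); column heights now [1 2 1 0 0], max=2
Drop 2: Z rot1 at col 3 lands with bottom-row=0; cleared 0 line(s) (total 0); column heights now [1 2 1 2 3], max=3
Drop 3: T rot2 at col 1 lands with bottom-row=1; cleared 0 line(s) (total 0); column heights now [1 3 3 3 3], max=3
Test piece L rot1 at col 1 (width 2): heights before test = [1 3 3 3 3]; fits = True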